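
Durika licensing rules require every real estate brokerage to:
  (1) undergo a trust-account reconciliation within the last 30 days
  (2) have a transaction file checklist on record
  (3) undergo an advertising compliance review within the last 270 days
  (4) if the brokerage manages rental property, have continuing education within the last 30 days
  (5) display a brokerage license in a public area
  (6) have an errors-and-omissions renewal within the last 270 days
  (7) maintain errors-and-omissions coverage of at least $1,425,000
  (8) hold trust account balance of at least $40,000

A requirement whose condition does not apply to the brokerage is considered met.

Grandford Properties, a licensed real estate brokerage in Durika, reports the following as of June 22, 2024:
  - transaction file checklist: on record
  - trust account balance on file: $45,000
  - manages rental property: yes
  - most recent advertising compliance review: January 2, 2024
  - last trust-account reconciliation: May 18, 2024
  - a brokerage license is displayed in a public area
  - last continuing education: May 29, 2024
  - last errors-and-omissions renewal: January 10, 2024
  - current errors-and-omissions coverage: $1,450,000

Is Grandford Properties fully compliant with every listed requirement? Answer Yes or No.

No

1. trust-account reconciliation 35 days ago vs limit 30 → not met
2. transaction file checklist present → met
3. advertising compliance review 172 days ago vs limit 270 → met
4. condition 'manages rental property' holds; continuing education 24 days ago vs limit 30 → met
5. brokerage license present → met
6. errors-and-omissions renewal 164 days ago vs limit 270 → met
7. errors-and-omissions coverage $1,450,000 ≥ $1,425,000 → met
8. trust account balance $45,000 ≥ $40,000 → met
Not met: 1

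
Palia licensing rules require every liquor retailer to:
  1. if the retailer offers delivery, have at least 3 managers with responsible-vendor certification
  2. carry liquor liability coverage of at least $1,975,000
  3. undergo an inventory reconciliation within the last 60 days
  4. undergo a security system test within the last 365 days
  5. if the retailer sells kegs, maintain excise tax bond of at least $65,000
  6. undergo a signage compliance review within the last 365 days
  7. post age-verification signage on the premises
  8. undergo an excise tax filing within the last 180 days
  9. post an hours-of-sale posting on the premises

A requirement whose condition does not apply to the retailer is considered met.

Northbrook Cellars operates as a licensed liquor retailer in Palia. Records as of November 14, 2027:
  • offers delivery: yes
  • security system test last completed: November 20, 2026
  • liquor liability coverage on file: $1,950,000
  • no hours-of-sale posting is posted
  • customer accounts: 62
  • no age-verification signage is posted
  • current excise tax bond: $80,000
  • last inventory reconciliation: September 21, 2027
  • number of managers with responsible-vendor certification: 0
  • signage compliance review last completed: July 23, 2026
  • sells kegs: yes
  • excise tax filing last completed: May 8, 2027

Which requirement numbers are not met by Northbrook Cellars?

1, 2, 6, 7, 8, 9

1. condition 'offers delivery' holds; managers with responsible-vendor certification 0 < 3 → not met
2. liquor liability coverage $1,950,000 < $1,975,000 → not met
3. inventory reconciliation 54 days ago vs limit 60 → met
4. security system test 359 days ago vs limit 365 → met
5. condition 'sells kegs' holds; excise tax bond $80,000 ≥ $65,000 → met
6. signage compliance review 479 days ago vs limit 365 → not met
7. age-verification signage absent → not met
8. excise tax filing 190 days ago vs limit 180 → not met
9. hours-of-sale posting absent → not met
Not met: 1, 2, 6, 7, 8, 9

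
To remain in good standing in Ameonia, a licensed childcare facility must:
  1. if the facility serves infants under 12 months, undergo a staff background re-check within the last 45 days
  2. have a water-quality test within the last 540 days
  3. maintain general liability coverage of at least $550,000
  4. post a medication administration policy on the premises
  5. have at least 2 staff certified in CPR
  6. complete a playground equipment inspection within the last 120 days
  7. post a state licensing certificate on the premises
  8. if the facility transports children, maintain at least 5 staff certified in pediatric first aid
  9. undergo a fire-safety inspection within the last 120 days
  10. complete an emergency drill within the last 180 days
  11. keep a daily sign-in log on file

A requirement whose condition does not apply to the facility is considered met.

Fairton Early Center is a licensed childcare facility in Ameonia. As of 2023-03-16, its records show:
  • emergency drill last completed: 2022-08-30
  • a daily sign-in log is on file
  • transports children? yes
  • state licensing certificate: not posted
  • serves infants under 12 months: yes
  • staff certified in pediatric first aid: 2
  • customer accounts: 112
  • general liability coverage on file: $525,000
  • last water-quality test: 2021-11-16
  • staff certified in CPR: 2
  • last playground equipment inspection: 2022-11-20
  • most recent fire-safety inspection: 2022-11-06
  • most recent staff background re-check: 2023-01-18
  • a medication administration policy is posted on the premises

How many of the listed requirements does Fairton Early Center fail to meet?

6

1. condition 'serves infants under 12 months' holds; staff background re-check 57 days ago vs limit 45 → not met
2. water-quality test 485 days ago vs limit 540 → met
3. general liability coverage $525,000 < $550,000 → not met
4. medication administration policy present → met
5. staff certified in CPR 2 ≥ 2 → met
6. playground equipment inspection 116 days ago vs limit 120 → met
7. state licensing certificate absent → not met
8. condition 'transports children' holds; staff certified in pediatric first aid 2 < 5 → not met
9. fire-safety inspection 130 days ago vs limit 120 → not met
10. emergency drill 198 days ago vs limit 180 → not met
11. daily sign-in log present → met
Not met: 6 of 11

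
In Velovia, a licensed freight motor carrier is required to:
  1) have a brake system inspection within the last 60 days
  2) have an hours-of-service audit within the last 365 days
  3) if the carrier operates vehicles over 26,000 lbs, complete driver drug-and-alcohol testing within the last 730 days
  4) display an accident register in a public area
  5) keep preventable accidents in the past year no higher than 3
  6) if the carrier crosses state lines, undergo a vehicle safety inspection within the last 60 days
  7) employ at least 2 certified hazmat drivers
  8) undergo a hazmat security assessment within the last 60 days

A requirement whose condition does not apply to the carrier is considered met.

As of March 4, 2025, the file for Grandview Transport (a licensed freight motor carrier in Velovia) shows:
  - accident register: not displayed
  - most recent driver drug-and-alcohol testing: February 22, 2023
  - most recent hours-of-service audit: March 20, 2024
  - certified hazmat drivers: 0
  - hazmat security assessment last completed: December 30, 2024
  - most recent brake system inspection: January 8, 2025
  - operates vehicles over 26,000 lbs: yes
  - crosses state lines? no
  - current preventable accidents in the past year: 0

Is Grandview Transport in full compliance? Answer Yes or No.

1. brake system inspection 55 days ago vs limit 60 → met
2. hours-of-service audit 349 days ago vs limit 365 → met
3. condition 'operates vehicles over 26,000 lbs' holds; driver drug-and-alcohol testing 741 days ago vs limit 730 → not met
4. accident register absent → not met
5. preventable accidents in the past year 0 ≤ 3 → met
6. condition 'crosses state lines' does not hold → requirement n/a → met
7. certified hazmat drivers 0 < 2 → not met
8. hazmat security assessment 64 days ago vs limit 60 → not met
Not met: 3, 4, 7, 8

No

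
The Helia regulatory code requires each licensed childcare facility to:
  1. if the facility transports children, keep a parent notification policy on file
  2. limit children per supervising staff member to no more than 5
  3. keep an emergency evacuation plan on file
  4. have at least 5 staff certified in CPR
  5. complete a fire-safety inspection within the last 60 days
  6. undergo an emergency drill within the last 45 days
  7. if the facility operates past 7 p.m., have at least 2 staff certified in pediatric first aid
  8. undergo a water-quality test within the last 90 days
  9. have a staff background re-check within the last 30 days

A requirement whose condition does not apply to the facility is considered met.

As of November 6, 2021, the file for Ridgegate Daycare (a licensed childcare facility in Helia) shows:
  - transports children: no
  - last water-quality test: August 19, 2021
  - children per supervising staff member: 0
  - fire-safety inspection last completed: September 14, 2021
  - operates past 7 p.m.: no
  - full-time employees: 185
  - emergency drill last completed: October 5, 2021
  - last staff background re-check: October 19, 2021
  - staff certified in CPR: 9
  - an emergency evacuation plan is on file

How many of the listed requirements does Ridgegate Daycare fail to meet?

1. condition 'transports children' does not hold → requirement n/a → met
2. children per supervising staff member 0 ≤ 5 → met
3. emergency evacuation plan present → met
4. staff certified in CPR 9 ≥ 5 → met
5. fire-safety inspection 53 days ago vs limit 60 → met
6. emergency drill 32 days ago vs limit 45 → met
7. condition 'operates past 7 p.m.' does not hold → requirement n/a → met
8. water-quality test 79 days ago vs limit 90 → met
9. staff background re-check 18 days ago vs limit 30 → met
Not met: 0 of 9

0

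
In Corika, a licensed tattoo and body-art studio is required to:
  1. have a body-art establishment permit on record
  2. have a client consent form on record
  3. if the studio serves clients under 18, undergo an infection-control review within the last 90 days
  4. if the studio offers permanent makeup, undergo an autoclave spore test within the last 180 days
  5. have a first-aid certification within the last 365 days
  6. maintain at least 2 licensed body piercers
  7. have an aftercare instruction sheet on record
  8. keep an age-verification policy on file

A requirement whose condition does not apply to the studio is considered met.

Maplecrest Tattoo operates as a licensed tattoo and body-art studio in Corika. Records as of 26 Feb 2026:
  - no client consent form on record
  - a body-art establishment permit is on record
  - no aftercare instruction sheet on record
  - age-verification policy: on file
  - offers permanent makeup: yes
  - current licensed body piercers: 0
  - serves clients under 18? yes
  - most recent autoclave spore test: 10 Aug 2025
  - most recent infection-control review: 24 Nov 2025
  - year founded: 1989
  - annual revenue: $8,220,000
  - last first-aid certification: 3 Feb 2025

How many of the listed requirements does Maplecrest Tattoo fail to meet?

6

1. body-art establishment permit present → met
2. client consent form absent → not met
3. condition 'serves clients under 18' holds; infection-control review 94 days ago vs limit 90 → not met
4. condition 'offers permanent makeup' holds; autoclave spore test 200 days ago vs limit 180 → not met
5. first-aid certification 388 days ago vs limit 365 → not met
6. licensed body piercers 0 < 2 → not met
7. aftercare instruction sheet absent → not met
8. age-verification policy present → met
Not met: 6 of 8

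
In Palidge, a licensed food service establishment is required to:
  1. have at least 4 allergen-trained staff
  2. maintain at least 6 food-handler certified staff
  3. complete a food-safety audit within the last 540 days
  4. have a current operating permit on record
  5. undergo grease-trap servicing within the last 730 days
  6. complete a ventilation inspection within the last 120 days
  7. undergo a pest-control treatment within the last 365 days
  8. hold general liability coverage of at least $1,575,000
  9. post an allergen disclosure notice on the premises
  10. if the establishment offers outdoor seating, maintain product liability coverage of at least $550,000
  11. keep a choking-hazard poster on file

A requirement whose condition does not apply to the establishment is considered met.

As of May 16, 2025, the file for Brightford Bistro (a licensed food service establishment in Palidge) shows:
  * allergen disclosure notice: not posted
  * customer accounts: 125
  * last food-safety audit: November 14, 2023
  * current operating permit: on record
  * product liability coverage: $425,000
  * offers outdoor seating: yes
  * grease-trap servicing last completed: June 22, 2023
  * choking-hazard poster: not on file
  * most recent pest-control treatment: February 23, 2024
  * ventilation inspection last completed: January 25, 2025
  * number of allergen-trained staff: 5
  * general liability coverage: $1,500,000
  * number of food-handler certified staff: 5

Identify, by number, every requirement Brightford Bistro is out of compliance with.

2, 3, 7, 8, 9, 10, 11

1. allergen-trained staff 5 ≥ 4 → met
2. food-handler certified staff 5 < 6 → not met
3. food-safety audit 549 days ago vs limit 540 → not met
4. current operating permit present → met
5. grease-trap servicing 694 days ago vs limit 730 → met
6. ventilation inspection 111 days ago vs limit 120 → met
7. pest-control treatment 448 days ago vs limit 365 → not met
8. general liability coverage $1,500,000 < $1,575,000 → not met
9. allergen disclosure notice absent → not met
10. condition 'offers outdoor seating' holds; product liability coverage $425,000 < $550,000 → not met
11. choking-hazard poster absent → not met
Not met: 2, 3, 7, 8, 9, 10, 11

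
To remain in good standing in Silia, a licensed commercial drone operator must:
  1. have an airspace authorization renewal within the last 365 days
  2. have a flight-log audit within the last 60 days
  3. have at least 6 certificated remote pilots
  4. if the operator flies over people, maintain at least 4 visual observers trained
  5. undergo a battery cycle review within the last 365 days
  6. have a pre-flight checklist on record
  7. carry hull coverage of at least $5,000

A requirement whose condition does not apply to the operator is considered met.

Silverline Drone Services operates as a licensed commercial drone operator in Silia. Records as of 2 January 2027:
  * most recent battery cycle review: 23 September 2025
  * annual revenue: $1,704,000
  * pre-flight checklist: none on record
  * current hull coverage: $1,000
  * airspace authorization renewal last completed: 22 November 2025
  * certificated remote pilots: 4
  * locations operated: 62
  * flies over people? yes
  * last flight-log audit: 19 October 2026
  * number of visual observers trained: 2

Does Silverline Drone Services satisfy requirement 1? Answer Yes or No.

1. airspace authorization renewal 406 days ago vs limit 365 → not met

No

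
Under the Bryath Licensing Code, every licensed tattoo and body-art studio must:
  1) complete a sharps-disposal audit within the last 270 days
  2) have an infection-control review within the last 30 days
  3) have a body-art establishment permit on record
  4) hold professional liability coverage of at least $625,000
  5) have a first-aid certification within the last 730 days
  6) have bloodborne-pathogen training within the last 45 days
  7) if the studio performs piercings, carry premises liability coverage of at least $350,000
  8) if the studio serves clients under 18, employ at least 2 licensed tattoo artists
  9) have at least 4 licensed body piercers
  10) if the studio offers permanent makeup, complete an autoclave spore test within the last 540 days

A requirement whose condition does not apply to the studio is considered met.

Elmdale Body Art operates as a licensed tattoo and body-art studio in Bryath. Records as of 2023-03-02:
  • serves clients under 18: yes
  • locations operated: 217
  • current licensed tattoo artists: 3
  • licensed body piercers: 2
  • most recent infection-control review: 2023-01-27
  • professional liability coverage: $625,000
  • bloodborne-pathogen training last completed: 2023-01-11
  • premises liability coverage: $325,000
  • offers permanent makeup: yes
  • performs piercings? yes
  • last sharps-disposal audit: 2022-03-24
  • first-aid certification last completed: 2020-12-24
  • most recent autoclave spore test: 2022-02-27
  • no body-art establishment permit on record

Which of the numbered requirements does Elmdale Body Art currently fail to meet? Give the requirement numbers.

1. sharps-disposal audit 343 days ago vs limit 270 → not met
2. infection-control review 34 days ago vs limit 30 → not met
3. body-art establishment permit absent → not met
4. professional liability coverage $625,000 ≥ $625,000 → met
5. first-aid certification 798 days ago vs limit 730 → not met
6. bloodborne-pathogen training 50 days ago vs limit 45 → not met
7. condition 'performs piercings' holds; premises liability coverage $325,000 < $350,000 → not met
8. condition 'serves clients under 18' holds; licensed tattoo artists 3 ≥ 2 → met
9. licensed body piercers 2 < 4 → not met
10. condition 'offers permanent makeup' holds; autoclave spore test 368 days ago vs limit 540 → met
Not met: 1, 2, 3, 5, 6, 7, 9

1, 2, 3, 5, 6, 7, 9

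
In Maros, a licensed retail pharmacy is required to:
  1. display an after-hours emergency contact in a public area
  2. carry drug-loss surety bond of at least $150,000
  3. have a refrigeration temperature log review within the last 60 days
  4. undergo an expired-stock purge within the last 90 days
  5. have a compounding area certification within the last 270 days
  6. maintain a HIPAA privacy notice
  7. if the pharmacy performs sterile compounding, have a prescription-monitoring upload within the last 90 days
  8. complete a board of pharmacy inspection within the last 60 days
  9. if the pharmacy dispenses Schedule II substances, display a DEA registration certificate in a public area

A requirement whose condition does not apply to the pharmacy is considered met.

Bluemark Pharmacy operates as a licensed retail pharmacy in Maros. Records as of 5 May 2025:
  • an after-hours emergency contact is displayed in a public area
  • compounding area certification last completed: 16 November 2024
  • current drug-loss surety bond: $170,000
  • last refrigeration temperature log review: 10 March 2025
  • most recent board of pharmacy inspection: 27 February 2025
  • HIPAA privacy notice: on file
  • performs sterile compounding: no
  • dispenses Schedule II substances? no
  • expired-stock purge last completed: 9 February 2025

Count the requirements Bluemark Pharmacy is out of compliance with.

1

1. after-hours emergency contact present → met
2. drug-loss surety bond $170,000 ≥ $150,000 → met
3. refrigeration temperature log review 56 days ago vs limit 60 → met
4. expired-stock purge 85 days ago vs limit 90 → met
5. compounding area certification 170 days ago vs limit 270 → met
6. HIPAA privacy notice present → met
7. condition 'performs sterile compounding' does not hold → requirement n/a → met
8. board of pharmacy inspection 67 days ago vs limit 60 → not met
9. condition 'dispenses Schedule II substances' does not hold → requirement n/a → met
Not met: 1 of 9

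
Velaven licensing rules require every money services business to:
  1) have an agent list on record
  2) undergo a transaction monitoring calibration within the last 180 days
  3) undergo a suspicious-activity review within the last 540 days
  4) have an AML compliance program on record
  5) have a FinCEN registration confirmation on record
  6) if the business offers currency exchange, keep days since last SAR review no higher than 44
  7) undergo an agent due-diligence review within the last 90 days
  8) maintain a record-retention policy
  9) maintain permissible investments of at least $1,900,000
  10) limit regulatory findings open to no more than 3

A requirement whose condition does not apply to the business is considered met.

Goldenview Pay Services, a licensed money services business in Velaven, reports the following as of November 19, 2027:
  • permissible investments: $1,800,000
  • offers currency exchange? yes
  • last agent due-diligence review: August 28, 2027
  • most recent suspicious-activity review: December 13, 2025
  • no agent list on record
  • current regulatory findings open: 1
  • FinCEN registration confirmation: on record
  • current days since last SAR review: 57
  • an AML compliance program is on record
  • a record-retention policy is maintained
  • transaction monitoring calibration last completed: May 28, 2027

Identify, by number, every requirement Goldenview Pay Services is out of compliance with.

1. agent list absent → not met
2. transaction monitoring calibration 175 days ago vs limit 180 → met
3. suspicious-activity review 706 days ago vs limit 540 → not met
4. AML compliance program present → met
5. FinCEN registration confirmation present → met
6. condition 'offers currency exchange' holds; days since last SAR review 57 > 44 → not met
7. agent due-diligence review 83 days ago vs limit 90 → met
8. record-retention policy present → met
9. permissible investments $1,800,000 < $1,900,000 → not met
10. regulatory findings open 1 ≤ 3 → met
Not met: 1, 3, 6, 9

1, 3, 6, 9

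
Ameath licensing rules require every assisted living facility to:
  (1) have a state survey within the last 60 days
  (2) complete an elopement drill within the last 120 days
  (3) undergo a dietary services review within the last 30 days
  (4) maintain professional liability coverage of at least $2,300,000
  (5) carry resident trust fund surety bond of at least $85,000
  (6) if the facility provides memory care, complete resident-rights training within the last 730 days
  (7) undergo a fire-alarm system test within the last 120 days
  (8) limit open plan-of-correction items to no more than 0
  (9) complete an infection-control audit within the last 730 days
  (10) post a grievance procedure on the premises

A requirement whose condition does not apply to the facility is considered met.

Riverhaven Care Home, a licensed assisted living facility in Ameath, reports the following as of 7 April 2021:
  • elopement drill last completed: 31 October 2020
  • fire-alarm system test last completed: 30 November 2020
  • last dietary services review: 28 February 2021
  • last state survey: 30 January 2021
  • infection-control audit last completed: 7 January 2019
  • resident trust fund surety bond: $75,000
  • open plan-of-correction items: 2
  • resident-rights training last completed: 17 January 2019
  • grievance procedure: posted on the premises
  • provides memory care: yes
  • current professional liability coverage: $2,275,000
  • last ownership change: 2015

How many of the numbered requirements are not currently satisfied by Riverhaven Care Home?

9

1. state survey 67 days ago vs limit 60 → not met
2. elopement drill 158 days ago vs limit 120 → not met
3. dietary services review 38 days ago vs limit 30 → not met
4. professional liability coverage $2,275,000 < $2,300,000 → not met
5. resident trust fund surety bond $75,000 < $85,000 → not met
6. condition 'provides memory care' holds; resident-rights training 811 days ago vs limit 730 → not met
7. fire-alarm system test 128 days ago vs limit 120 → not met
8. open plan-of-correction items 2 > 0 → not met
9. infection-control audit 821 days ago vs limit 730 → not met
10. grievance procedure present → met
Not met: 9 of 10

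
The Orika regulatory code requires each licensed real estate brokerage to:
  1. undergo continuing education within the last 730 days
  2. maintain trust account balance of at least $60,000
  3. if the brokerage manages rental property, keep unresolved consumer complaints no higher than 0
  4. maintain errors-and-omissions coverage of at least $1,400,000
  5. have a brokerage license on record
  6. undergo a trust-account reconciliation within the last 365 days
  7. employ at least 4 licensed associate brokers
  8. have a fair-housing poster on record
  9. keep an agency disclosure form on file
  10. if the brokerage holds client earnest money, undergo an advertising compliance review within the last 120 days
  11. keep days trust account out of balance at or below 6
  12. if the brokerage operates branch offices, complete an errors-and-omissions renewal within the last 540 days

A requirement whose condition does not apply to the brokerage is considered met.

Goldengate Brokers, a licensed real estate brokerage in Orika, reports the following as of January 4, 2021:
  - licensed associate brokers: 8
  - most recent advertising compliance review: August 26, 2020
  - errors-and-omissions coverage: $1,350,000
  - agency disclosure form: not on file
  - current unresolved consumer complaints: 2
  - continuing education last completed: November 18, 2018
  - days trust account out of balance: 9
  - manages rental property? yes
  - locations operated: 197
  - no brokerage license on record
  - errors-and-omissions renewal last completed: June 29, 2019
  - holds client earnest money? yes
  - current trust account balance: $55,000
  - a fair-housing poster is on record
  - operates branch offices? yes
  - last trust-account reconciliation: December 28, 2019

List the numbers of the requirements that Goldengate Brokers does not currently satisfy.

1, 2, 3, 4, 5, 6, 9, 10, 11, 12

1. continuing education 778 days ago vs limit 730 → not met
2. trust account balance $55,000 < $60,000 → not met
3. condition 'manages rental property' holds; unresolved consumer complaints 2 > 0 → not met
4. errors-and-omissions coverage $1,350,000 < $1,400,000 → not met
5. brokerage license absent → not met
6. trust-account reconciliation 373 days ago vs limit 365 → not met
7. licensed associate brokers 8 ≥ 4 → met
8. fair-housing poster present → met
9. agency disclosure form absent → not met
10. condition 'holds client earnest money' holds; advertising compliance review 131 days ago vs limit 120 → not met
11. days trust account out of balance 9 > 6 → not met
12. condition 'operates branch offices' holds; errors-and-omissions renewal 555 days ago vs limit 540 → not met
Not met: 1, 2, 3, 4, 5, 6, 9, 10, 11, 12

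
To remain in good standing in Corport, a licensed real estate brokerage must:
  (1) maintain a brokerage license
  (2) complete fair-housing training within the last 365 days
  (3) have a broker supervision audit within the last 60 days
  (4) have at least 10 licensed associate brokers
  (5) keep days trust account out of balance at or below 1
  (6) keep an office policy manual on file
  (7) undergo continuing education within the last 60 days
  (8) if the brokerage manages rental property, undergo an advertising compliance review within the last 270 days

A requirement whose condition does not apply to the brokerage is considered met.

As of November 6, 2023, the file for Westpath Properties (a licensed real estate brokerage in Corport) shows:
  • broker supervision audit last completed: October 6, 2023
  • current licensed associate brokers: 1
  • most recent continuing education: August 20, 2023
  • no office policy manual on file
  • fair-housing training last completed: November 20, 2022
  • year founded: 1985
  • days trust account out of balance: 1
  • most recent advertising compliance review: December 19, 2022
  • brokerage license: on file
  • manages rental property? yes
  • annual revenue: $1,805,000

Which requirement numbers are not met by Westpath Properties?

4, 6, 7, 8

1. brokerage license present → met
2. fair-housing training 351 days ago vs limit 365 → met
3. broker supervision audit 31 days ago vs limit 60 → met
4. licensed associate brokers 1 < 10 → not met
5. days trust account out of balance 1 ≤ 1 → met
6. office policy manual absent → not met
7. continuing education 78 days ago vs limit 60 → not met
8. condition 'manages rental property' holds; advertising compliance review 322 days ago vs limit 270 → not met
Not met: 4, 6, 7, 8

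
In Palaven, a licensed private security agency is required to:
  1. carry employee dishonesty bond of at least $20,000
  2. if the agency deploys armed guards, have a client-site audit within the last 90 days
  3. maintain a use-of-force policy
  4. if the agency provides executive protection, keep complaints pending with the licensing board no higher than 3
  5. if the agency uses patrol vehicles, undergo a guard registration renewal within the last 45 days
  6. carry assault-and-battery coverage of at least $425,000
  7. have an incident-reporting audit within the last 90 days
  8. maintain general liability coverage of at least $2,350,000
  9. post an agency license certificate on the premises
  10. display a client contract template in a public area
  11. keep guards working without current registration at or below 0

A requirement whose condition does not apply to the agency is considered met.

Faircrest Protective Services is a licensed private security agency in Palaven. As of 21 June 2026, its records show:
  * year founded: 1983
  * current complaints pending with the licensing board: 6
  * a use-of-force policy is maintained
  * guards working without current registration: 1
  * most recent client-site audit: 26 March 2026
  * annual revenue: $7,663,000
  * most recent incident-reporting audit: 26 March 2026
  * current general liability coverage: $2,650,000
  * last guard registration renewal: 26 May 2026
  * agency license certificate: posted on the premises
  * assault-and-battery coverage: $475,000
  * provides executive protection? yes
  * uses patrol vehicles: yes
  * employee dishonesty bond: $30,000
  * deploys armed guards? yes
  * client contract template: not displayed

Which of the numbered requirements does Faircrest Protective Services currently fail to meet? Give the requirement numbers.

4, 10, 11

1. employee dishonesty bond $30,000 ≥ $20,000 → met
2. condition 'deploys armed guards' holds; client-site audit 87 days ago vs limit 90 → met
3. use-of-force policy present → met
4. condition 'provides executive protection' holds; complaints pending with the licensing board 6 > 3 → not met
5. condition 'uses patrol vehicles' holds; guard registration renewal 26 days ago vs limit 45 → met
6. assault-and-battery coverage $475,000 ≥ $425,000 → met
7. incident-reporting audit 87 days ago vs limit 90 → met
8. general liability coverage $2,650,000 ≥ $2,350,000 → met
9. agency license certificate present → met
10. client contract template absent → not met
11. guards working without current registration 1 > 0 → not met
Not met: 4, 10, 11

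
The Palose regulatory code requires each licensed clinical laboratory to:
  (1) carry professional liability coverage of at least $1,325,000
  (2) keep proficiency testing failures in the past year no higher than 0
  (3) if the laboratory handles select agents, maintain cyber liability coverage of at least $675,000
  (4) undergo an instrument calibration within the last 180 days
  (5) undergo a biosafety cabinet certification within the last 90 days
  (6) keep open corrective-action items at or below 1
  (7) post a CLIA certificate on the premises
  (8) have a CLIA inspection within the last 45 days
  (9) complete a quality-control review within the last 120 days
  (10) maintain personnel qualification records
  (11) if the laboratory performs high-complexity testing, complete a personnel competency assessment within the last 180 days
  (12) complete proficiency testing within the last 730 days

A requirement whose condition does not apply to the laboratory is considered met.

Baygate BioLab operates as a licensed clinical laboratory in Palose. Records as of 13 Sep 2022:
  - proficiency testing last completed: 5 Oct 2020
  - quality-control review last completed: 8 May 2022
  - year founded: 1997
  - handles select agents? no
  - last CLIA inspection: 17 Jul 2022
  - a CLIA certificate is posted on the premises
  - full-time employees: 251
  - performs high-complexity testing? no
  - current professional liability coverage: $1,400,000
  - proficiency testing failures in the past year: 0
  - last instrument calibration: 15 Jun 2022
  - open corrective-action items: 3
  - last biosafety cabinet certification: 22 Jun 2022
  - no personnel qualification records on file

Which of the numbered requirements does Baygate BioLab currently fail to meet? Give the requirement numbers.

1. professional liability coverage $1,400,000 ≥ $1,325,000 → met
2. proficiency testing failures in the past year 0 ≤ 0 → met
3. condition 'handles select agents' does not hold → requirement n/a → met
4. instrument calibration 90 days ago vs limit 180 → met
5. biosafety cabinet certification 83 days ago vs limit 90 → met
6. open corrective-action items 3 > 1 → not met
7. CLIA certificate present → met
8. CLIA inspection 58 days ago vs limit 45 → not met
9. quality-control review 128 days ago vs limit 120 → not met
10. personnel qualification records absent → not met
11. condition 'performs high-complexity testing' does not hold → requirement n/a → met
12. proficiency testing 708 days ago vs limit 730 → met
Not met: 6, 8, 9, 10

6, 8, 9, 10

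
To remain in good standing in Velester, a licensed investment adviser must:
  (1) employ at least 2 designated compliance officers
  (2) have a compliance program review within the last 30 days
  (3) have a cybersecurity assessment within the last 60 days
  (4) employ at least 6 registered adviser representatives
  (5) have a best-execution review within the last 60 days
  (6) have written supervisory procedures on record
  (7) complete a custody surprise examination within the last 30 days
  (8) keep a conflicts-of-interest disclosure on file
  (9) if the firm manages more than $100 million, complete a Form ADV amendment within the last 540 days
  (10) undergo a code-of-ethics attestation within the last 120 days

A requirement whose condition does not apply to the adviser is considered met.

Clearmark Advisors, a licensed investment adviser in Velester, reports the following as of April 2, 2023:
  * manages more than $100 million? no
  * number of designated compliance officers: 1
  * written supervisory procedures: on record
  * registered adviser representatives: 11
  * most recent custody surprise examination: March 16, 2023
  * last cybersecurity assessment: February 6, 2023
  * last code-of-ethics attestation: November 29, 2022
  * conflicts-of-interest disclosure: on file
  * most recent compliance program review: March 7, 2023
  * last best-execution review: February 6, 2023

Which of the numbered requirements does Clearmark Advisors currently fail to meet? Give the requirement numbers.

1, 10

1. designated compliance officers 1 < 2 → not met
2. compliance program review 26 days ago vs limit 30 → met
3. cybersecurity assessment 55 days ago vs limit 60 → met
4. registered adviser representatives 11 ≥ 6 → met
5. best-execution review 55 days ago vs limit 60 → met
6. written supervisory procedures present → met
7. custody surprise examination 17 days ago vs limit 30 → met
8. conflicts-of-interest disclosure present → met
9. condition 'manages more than $100 million' does not hold → requirement n/a → met
10. code-of-ethics attestation 124 days ago vs limit 120 → not met
Not met: 1, 10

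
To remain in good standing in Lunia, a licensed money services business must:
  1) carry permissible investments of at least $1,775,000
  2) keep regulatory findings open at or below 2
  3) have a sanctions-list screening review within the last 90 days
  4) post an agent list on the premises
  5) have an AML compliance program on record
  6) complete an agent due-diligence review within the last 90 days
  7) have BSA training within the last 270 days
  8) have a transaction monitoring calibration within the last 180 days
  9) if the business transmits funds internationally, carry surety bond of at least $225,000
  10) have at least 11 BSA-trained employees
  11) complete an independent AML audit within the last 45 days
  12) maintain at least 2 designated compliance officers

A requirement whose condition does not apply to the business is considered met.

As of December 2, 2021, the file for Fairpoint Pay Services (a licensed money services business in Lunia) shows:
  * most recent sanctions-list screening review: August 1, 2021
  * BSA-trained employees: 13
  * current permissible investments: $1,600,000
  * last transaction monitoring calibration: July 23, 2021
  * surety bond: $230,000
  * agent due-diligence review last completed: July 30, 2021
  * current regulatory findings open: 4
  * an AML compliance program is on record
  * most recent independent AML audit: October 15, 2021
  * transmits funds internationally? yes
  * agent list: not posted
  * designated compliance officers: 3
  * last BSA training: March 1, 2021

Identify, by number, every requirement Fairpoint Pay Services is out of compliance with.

1, 2, 3, 4, 6, 7, 11

1. permissible investments $1,600,000 < $1,775,000 → not met
2. regulatory findings open 4 > 2 → not met
3. sanctions-list screening review 123 days ago vs limit 90 → not met
4. agent list absent → not met
5. AML compliance program present → met
6. agent due-diligence review 125 days ago vs limit 90 → not met
7. BSA training 276 days ago vs limit 270 → not met
8. transaction monitoring calibration 132 days ago vs limit 180 → met
9. condition 'transmits funds internationally' holds; surety bond $230,000 ≥ $225,000 → met
10. BSA-trained employees 13 ≥ 11 → met
11. independent AML audit 48 days ago vs limit 45 → not met
12. designated compliance officers 3 ≥ 2 → met
Not met: 1, 2, 3, 4, 6, 7, 11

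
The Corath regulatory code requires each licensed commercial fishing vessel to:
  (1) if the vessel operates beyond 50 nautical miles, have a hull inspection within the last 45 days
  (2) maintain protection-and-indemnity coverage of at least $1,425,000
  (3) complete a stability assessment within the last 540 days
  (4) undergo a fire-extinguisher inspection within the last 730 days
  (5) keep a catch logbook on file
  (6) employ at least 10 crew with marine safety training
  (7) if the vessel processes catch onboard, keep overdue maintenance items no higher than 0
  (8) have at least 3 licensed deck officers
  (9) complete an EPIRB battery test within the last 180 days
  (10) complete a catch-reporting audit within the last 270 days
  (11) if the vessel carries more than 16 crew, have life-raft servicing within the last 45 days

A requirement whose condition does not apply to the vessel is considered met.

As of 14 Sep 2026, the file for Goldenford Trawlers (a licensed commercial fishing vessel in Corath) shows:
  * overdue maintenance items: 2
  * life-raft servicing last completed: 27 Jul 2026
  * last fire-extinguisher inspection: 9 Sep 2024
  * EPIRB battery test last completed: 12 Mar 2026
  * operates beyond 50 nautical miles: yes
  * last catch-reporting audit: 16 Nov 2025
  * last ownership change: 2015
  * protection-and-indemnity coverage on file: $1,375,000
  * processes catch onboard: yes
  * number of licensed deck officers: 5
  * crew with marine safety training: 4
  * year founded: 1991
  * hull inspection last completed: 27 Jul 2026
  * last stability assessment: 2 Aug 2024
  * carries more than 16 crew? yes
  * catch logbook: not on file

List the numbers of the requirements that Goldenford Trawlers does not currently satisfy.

1, 2, 3, 4, 5, 6, 7, 9, 10, 11

1. condition 'operates beyond 50 nautical miles' holds; hull inspection 49 days ago vs limit 45 → not met
2. protection-and-indemnity coverage $1,375,000 < $1,425,000 → not met
3. stability assessment 773 days ago vs limit 540 → not met
4. fire-extinguisher inspection 735 days ago vs limit 730 → not met
5. catch logbook absent → not met
6. crew with marine safety training 4 < 10 → not met
7. condition 'processes catch onboard' holds; overdue maintenance items 2 > 0 → not met
8. licensed deck officers 5 ≥ 3 → met
9. EPIRB battery test 186 days ago vs limit 180 → not met
10. catch-reporting audit 302 days ago vs limit 270 → not met
11. condition 'carries more than 16 crew' holds; life-raft servicing 49 days ago vs limit 45 → not met
Not met: 1, 2, 3, 4, 5, 6, 7, 9, 10, 11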